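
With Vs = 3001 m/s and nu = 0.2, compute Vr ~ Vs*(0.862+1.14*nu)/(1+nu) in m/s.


Numerator factor = 0.862 + 1.14*0.2 = 1.09
Denominator = 1 + 0.2 = 1.2
Vr = 3001 * 1.09 / 1.2 = 2725.91 m/s

2725.91


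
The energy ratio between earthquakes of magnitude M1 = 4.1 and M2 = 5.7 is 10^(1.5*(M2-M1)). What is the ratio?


M2 - M1 = 5.7 - 4.1 = 1.6
1.5 * 1.6 = 2.4
ratio = 10^2.4 = 251.19

251.19


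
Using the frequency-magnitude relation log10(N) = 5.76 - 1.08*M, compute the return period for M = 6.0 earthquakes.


log10(N) = 5.76 - 1.08*6.0 = -0.72
N = 10^-0.72 = 0.190546
T = 1/N = 1/0.190546 = 5.2481 years

5.2481


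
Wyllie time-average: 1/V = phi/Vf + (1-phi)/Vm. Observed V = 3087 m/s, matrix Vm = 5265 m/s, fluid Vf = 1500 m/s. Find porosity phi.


1/V - 1/Vm = 1/3087 - 1/5265 = 0.00013401
1/Vf - 1/Vm = 1/1500 - 1/5265 = 0.00047673
phi = 0.00013401 / 0.00047673 = 0.2811

0.2811


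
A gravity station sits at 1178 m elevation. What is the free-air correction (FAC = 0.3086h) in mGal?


FAC = 0.3086 * h
= 0.3086 * 1178
= 363.5308 mGal

363.5308


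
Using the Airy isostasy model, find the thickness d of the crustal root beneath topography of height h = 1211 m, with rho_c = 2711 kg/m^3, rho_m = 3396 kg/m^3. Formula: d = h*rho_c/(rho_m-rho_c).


rho_m - rho_c = 3396 - 2711 = 685
d = 1211 * 2711 / 685
= 3283021 / 685
= 4792.73 m

4792.73


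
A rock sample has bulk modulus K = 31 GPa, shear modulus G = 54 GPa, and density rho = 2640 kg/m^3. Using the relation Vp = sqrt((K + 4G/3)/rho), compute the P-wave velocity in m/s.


First compute the effective modulus:
K + 4G/3 = 31e9 + 4*54e9/3 = 103000000000.0 Pa
Then divide by density:
103000000000.0 / 2640 = 39015151.5152 Pa/(kg/m^3)
Take the square root:
Vp = sqrt(39015151.5152) = 6246.21 m/s

6246.21


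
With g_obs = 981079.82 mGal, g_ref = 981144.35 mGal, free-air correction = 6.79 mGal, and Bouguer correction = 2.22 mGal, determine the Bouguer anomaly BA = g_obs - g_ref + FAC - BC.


BA = g_obs - g_ref + FAC - BC
= 981079.82 - 981144.35 + 6.79 - 2.22
= -59.96 mGal

-59.96


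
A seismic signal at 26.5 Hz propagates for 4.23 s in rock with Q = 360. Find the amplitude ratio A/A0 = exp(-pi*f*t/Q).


pi*f*t/Q = pi*26.5*4.23/360 = 0.978213
A/A0 = exp(-0.978213) = 0.375982

0.375982


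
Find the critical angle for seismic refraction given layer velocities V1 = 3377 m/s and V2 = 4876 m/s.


V1/V2 = 3377/4876 = 0.692576
theta_c = arcsin(0.692576) = 43.8344 degrees

43.8344


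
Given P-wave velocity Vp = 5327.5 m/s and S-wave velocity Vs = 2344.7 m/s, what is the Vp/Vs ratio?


Vp/Vs = 5327.5 / 2344.7
= 2.2721

2.2721


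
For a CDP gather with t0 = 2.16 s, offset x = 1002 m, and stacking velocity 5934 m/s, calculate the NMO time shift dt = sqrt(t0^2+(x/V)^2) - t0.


x/Vnmo = 1002/5934 = 0.168857
(x/Vnmo)^2 = 0.028513
t0^2 = 4.6656
sqrt(4.6656 + 0.028513) = 2.16659
dt = 2.16659 - 2.16 = 0.00659

0.00659


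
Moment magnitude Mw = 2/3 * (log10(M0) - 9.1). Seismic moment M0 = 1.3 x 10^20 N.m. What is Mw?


log10(M0) = log10(1.3 x 10^20) = 20.1139
Mw = 2/3 * (20.1139 - 9.1)
= 2/3 * 11.0139
= 7.34

7.34


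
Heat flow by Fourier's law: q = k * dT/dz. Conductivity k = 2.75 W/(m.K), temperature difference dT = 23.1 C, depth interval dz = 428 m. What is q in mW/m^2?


q = k * dT / dz * 1000
= 2.75 * 23.1 / 428 * 1000
= 0.148423 * 1000
= 148.4229 mW/m^2

148.4229


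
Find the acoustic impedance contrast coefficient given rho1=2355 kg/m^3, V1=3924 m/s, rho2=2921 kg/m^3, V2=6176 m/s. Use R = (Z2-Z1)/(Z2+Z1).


Z1 = 2355 * 3924 = 9241020
Z2 = 2921 * 6176 = 18040096
R = (18040096 - 9241020) / (18040096 + 9241020) = 8799076 / 27281116 = 0.3225

0.3225


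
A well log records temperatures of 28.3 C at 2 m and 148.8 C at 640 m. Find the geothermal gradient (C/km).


dT = 148.8 - 28.3 = 120.5 C
dz = 640 - 2 = 638 m
gradient = dT/dz * 1000 = 120.5/638 * 1000 = 188.8715 C/km

188.8715


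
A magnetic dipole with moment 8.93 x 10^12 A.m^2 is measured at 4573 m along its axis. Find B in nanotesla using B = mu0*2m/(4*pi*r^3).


m = 8.93 x 10^12 = 8930000000000 A.m^2
2m = 17860000000000 A.m^2
r^3 = 4573^3 = 95632080517
B = (4pi*10^-7) * 17860000000000 / (4*pi * 95632080517) * 1e9
= 22443537.917245 / 1201748166398.86 * 1e9
= 18675.7413 nT

18675.7413


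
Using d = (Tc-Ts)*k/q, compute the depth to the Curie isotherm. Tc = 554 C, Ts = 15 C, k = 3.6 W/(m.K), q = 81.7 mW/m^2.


T_Curie - T_surf = 554 - 15 = 539 C
Convert q to W/m^2: 81.7 mW/m^2 = 0.0817 W/m^2
d = 539 * 3.6 / 0.0817 = 23750.31 m

23750.31


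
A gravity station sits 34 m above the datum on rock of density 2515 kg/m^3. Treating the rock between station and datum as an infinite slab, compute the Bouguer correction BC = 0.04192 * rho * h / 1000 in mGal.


BC = 0.04192 * rho * h / 1000
= 0.04192 * 2515 * 34 / 1000
= 3.5846 mGal

3.5846


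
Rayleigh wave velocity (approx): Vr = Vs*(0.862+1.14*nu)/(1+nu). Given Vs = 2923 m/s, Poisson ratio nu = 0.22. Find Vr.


Numerator factor = 0.862 + 1.14*0.22 = 1.1128
Denominator = 1 + 0.22 = 1.22
Vr = 2923 * 1.1128 / 1.22 = 2666.16 m/s

2666.16


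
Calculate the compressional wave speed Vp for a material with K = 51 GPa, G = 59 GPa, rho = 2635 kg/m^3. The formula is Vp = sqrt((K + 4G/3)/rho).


First compute the effective modulus:
K + 4G/3 = 51e9 + 4*59e9/3 = 129666666666.67 Pa
Then divide by density:
129666666666.67 / 2635 = 49209361.1638 Pa/(kg/m^3)
Take the square root:
Vp = sqrt(49209361.1638) = 7014.94 m/s

7014.94


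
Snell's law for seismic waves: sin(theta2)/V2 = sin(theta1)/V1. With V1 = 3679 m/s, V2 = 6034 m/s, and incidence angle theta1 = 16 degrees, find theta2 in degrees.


sin(theta1) = sin(16 deg) = 0.275637
sin(theta2) = V2/V1 * sin(theta1) = 6034/3679 * 0.275637 = 0.452078
theta2 = arcsin(0.452078) = 26.8771 degrees

26.8771


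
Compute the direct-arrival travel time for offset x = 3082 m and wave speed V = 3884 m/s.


t = x / V
= 3082 / 3884
= 0.7935 s

0.7935


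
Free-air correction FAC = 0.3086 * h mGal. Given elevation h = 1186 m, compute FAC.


FAC = 0.3086 * h
= 0.3086 * 1186
= 365.9996 mGal

365.9996


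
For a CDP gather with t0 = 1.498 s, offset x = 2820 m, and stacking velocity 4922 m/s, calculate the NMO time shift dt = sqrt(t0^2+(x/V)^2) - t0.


x/Vnmo = 2820/4922 = 0.572938
(x/Vnmo)^2 = 0.328258
t0^2 = 2.244004
sqrt(2.244004 + 0.328258) = 1.603827
dt = 1.603827 - 1.498 = 0.105827

0.105827


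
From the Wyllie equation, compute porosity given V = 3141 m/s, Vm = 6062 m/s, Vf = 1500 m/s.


1/V - 1/Vm = 1/3141 - 1/6062 = 0.00015341
1/Vf - 1/Vm = 1/1500 - 1/6062 = 0.0005017
phi = 0.00015341 / 0.0005017 = 0.3058

0.3058


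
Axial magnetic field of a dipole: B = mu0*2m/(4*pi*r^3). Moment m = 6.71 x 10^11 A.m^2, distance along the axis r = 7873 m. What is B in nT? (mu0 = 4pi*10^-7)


m = 6.71 x 10^11 = 671000000000 A.m^2
2m = 1342000000000 A.m^2
r^3 = 7873^3 = 488001047617
B = (4pi*10^-7) * 1342000000000 / (4*pi * 488001047617) * 1e9
= 1686406.936447 / 6132402024550.76 * 1e9
= 274.9994 nT

274.9994


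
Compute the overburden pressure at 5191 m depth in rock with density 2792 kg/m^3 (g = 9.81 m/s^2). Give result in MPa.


P = rho * g * z / 1e6
= 2792 * 9.81 * 5191 / 1e6
= 142178998.32 / 1e6
= 142.179 MPa

142.179


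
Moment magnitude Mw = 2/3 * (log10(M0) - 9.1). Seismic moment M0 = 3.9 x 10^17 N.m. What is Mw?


log10(M0) = log10(3.9 x 10^17) = 17.5911
Mw = 2/3 * (17.5911 - 9.1)
= 2/3 * 8.4911
= 5.66

5.66


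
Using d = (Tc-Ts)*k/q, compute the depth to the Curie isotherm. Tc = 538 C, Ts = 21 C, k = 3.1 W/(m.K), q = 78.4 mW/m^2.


T_Curie - T_surf = 538 - 21 = 517 C
Convert q to W/m^2: 78.4 mW/m^2 = 0.0784 W/m^2
d = 517 * 3.1 / 0.0784 = 20442.6 m

20442.6


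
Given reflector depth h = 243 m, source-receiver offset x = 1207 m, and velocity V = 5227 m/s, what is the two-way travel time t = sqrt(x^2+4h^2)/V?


x^2 + 4h^2 = 1207^2 + 4*243^2 = 1456849 + 236196 = 1693045
sqrt(1693045) = 1301.1706
t = 1301.1706 / 5227 = 0.2489 s

0.2489


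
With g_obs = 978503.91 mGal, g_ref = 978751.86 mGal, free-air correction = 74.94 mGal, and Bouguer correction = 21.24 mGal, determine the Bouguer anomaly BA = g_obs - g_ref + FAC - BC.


BA = g_obs - g_ref + FAC - BC
= 978503.91 - 978751.86 + 74.94 - 21.24
= -194.25 mGal

-194.25


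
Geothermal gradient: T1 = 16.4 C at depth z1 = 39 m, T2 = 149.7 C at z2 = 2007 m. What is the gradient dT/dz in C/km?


dT = 149.7 - 16.4 = 133.3 C
dz = 2007 - 39 = 1968 m
gradient = dT/dz * 1000 = 133.3/1968 * 1000 = 67.7337 C/km

67.7337


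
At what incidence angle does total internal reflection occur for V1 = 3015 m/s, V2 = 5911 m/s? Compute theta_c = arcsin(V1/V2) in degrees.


V1/V2 = 3015/5911 = 0.510066
theta_c = arcsin(0.510066) = 30.6682 degrees

30.6682


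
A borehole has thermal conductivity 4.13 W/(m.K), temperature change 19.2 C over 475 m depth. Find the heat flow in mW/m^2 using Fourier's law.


q = k * dT / dz * 1000
= 4.13 * 19.2 / 475 * 1000
= 0.166939 * 1000
= 166.9389 mW/m^2

166.9389


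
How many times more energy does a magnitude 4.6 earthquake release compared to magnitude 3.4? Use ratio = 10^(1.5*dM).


M2 - M1 = 4.6 - 3.4 = 1.2
1.5 * 1.2 = 1.8
ratio = 10^1.8 = 63.1

63.1


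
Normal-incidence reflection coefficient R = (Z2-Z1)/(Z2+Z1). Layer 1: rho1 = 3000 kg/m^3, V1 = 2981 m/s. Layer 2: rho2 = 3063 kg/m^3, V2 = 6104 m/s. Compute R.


Z1 = 3000 * 2981 = 8943000
Z2 = 3063 * 6104 = 18696552
R = (18696552 - 8943000) / (18696552 + 8943000) = 9753552 / 27639552 = 0.3529

0.3529


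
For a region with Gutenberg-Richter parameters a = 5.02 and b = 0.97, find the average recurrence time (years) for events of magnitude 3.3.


log10(N) = 5.02 - 0.97*3.3 = 1.819
N = 10^1.819 = 65.91739
T = 1/N = 1/65.91739 = 0.0152 years

0.0152


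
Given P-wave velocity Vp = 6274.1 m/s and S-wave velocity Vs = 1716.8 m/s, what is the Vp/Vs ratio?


Vp/Vs = 6274.1 / 1716.8
= 3.6545

3.6545


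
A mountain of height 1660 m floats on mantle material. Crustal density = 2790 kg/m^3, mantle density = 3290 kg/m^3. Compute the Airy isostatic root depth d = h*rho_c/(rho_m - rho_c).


rho_m - rho_c = 3290 - 2790 = 500
d = 1660 * 2790 / 500
= 4631400 / 500
= 9262.8 m

9262.8


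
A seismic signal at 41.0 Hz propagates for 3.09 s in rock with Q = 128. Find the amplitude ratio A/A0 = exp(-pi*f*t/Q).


pi*f*t/Q = pi*41.0*3.09/128 = 3.10944
A/A0 = exp(-3.10944) = 0.044626

0.044626


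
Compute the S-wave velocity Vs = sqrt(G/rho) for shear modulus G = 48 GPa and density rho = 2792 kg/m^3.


Convert G to Pa: G = 48e9 Pa
Compute G/rho = 48e9 / 2792 = 17191977.0774
Vs = sqrt(17191977.0774) = 4146.32 m/s

4146.32


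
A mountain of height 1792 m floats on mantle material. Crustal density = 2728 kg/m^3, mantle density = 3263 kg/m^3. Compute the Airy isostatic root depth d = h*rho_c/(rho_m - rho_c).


rho_m - rho_c = 3263 - 2728 = 535
d = 1792 * 2728 / 535
= 4888576 / 535
= 9137.53 m

9137.53


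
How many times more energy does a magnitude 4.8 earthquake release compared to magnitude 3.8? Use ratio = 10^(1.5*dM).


M2 - M1 = 4.8 - 3.8 = 1.0
1.5 * 1.0 = 1.5
ratio = 10^1.5 = 31.62

31.62


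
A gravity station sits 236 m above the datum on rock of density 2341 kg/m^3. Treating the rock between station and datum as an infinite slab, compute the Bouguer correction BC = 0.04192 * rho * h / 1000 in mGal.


BC = 0.04192 * rho * h / 1000
= 0.04192 * 2341 * 236 / 1000
= 23.1598 mGal

23.1598


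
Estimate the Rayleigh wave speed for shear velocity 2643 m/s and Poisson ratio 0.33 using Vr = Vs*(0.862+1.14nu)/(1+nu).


Numerator factor = 0.862 + 1.14*0.33 = 1.2382
Denominator = 1 + 0.33 = 1.33
Vr = 2643 * 1.2382 / 1.33 = 2460.57 m/s

2460.57


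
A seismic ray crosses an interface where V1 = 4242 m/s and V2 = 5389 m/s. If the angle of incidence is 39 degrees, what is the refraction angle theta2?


sin(theta1) = sin(39 deg) = 0.62932
sin(theta2) = V2/V1 * sin(theta1) = 5389/4242 * 0.62932 = 0.799483
theta2 = arcsin(0.799483) = 53.0808 degrees

53.0808


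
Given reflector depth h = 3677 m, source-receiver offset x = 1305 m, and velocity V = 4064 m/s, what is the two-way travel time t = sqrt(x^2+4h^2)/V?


x^2 + 4h^2 = 1305^2 + 4*3677^2 = 1703025 + 54081316 = 55784341
sqrt(55784341) = 7468.8916
t = 7468.8916 / 4064 = 1.8378 s

1.8378


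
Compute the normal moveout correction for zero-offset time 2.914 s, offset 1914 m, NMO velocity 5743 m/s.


x/Vnmo = 1914/5743 = 0.333275
(x/Vnmo)^2 = 0.111072
t0^2 = 8.491396
sqrt(8.491396 + 0.111072) = 2.932996
dt = 2.932996 - 2.914 = 0.018996

0.018996


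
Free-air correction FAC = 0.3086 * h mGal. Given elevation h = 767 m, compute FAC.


FAC = 0.3086 * h
= 0.3086 * 767
= 236.6962 mGal

236.6962


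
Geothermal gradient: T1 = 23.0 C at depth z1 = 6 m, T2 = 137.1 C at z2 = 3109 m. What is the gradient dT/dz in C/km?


dT = 137.1 - 23.0 = 114.1 C
dz = 3109 - 6 = 3103 m
gradient = dT/dz * 1000 = 114.1/3103 * 1000 = 36.7709 C/km

36.7709


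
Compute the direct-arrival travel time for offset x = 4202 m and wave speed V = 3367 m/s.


t = x / V
= 4202 / 3367
= 1.248 s

1.248


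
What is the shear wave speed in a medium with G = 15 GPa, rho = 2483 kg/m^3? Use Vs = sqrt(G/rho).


Convert G to Pa: G = 15e9 Pa
Compute G/rho = 15e9 / 2483 = 6041079.3395
Vs = sqrt(6041079.3395) = 2457.86 m/s

2457.86


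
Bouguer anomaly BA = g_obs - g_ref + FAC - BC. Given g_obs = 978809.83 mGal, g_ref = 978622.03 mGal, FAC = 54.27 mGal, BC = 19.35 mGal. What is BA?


BA = g_obs - g_ref + FAC - BC
= 978809.83 - 978622.03 + 54.27 - 19.35
= 222.72 mGal

222.72


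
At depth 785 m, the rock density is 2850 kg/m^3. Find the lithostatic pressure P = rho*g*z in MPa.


P = rho * g * z / 1e6
= 2850 * 9.81 * 785 / 1e6
= 21947422.5 / 1e6
= 21.9474 MPa

21.9474


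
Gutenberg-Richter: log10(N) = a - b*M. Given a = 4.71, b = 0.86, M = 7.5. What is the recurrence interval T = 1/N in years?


log10(N) = 4.71 - 0.86*7.5 = -1.74
N = 10^-1.74 = 0.018197
T = 1/N = 1/0.018197 = 54.9541 years

54.9541


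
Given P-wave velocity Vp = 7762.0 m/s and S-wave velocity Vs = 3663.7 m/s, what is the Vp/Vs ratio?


Vp/Vs = 7762.0 / 3663.7
= 2.1186

2.1186


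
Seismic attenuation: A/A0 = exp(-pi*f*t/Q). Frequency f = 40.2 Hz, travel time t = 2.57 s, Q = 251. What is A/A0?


pi*f*t/Q = pi*40.2*2.57/251 = 1.29311
A/A0 = exp(-1.29311) = 0.274416

0.274416


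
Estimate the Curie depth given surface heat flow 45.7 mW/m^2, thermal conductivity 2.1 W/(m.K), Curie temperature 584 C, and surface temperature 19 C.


T_Curie - T_surf = 584 - 19 = 565 C
Convert q to W/m^2: 45.7 mW/m^2 = 0.0457 W/m^2
d = 565 * 2.1 / 0.0457 = 25962.8 m

25962.8


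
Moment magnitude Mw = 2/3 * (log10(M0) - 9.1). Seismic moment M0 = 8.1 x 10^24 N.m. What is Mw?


log10(M0) = log10(8.1 x 10^24) = 24.9085
Mw = 2/3 * (24.9085 - 9.1)
= 2/3 * 15.8085
= 10.54

10.54


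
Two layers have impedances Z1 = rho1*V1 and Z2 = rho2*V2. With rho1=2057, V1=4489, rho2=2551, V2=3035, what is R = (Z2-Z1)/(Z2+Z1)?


Z1 = 2057 * 4489 = 9233873
Z2 = 2551 * 3035 = 7742285
R = (7742285 - 9233873) / (7742285 + 9233873) = -1491588 / 16976158 = -0.0879

-0.0879


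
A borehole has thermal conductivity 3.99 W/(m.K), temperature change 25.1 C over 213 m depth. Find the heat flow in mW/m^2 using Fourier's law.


q = k * dT / dz * 1000
= 3.99 * 25.1 / 213 * 1000
= 0.470183 * 1000
= 470.1831 mW/m^2

470.1831


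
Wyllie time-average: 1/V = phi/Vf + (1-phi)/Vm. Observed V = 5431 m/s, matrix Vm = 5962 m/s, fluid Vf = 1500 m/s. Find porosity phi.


1/V - 1/Vm = 1/5431 - 1/5962 = 1.64e-05
1/Vf - 1/Vm = 1/1500 - 1/5962 = 0.00049894
phi = 1.64e-05 / 0.00049894 = 0.0329

0.0329


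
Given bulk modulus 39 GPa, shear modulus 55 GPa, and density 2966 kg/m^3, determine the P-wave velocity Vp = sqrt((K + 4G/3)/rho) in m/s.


First compute the effective modulus:
K + 4G/3 = 39e9 + 4*55e9/3 = 112333333333.33 Pa
Then divide by density:
112333333333.33 / 2966 = 37873679.4785 Pa/(kg/m^3)
Take the square root:
Vp = sqrt(37873679.4785) = 6154.16 m/s

6154.16


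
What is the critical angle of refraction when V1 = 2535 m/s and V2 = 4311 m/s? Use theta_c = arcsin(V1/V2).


V1/V2 = 2535/4311 = 0.588031
theta_c = arcsin(0.588031) = 36.0174 degrees

36.0174


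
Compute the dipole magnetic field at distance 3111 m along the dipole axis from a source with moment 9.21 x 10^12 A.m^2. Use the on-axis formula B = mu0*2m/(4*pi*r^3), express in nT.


m = 9.21 x 10^12 = 9210000000000 A.m^2
2m = 18420000000000 A.m^2
r^3 = 3111^3 = 30109256631
B = (4pi*10^-7) * 18420000000000 / (4*pi * 30109256631) * 1e9
= 23147254.67165 / 378364077748.0 * 1e9
= 61177.1995 nT

61177.1995


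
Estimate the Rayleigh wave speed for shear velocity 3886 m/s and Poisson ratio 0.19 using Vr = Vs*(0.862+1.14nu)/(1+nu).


Numerator factor = 0.862 + 1.14*0.19 = 1.0786
Denominator = 1 + 0.19 = 1.19
Vr = 3886 * 1.0786 / 1.19 = 3522.22 m/s

3522.22


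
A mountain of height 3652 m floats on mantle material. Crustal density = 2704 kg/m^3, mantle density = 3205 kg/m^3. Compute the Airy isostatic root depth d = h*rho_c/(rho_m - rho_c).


rho_m - rho_c = 3205 - 2704 = 501
d = 3652 * 2704 / 501
= 9875008 / 501
= 19710.59 m

19710.59


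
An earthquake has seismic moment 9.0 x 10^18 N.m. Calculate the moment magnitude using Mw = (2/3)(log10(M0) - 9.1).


log10(M0) = log10(9.0 x 10^18) = 18.9542
Mw = 2/3 * (18.9542 - 9.1)
= 2/3 * 9.8542
= 6.57

6.57


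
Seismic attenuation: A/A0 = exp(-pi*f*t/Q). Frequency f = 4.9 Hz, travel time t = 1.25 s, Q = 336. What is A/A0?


pi*f*t/Q = pi*4.9*1.25/336 = 0.057269
A/A0 = exp(-0.057269) = 0.94434

0.94434


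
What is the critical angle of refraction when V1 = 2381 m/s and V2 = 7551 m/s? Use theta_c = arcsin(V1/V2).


V1/V2 = 2381/7551 = 0.315322
theta_c = arcsin(0.315322) = 18.3803 degrees

18.3803


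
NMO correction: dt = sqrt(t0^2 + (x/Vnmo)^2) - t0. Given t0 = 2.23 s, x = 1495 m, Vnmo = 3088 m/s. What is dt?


x/Vnmo = 1495/3088 = 0.484132
(x/Vnmo)^2 = 0.234384
t0^2 = 4.9729
sqrt(4.9729 + 0.234384) = 2.281947
dt = 2.281947 - 2.23 = 0.051947

0.051947


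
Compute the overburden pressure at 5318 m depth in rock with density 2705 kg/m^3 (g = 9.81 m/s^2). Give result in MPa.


P = rho * g * z / 1e6
= 2705 * 9.81 * 5318 / 1e6
= 141118713.9 / 1e6
= 141.1187 MPa

141.1187


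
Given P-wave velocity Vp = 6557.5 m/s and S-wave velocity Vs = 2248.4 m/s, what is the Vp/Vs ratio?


Vp/Vs = 6557.5 / 2248.4
= 2.9165

2.9165


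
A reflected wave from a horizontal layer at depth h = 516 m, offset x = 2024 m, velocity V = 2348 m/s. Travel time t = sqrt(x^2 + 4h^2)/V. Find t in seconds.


x^2 + 4h^2 = 2024^2 + 4*516^2 = 4096576 + 1065024 = 5161600
sqrt(5161600) = 2271.9155
t = 2271.9155 / 2348 = 0.9676 s

0.9676


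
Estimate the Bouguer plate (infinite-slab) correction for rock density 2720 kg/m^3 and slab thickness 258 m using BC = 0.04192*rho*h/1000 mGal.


BC = 0.04192 * rho * h / 1000
= 0.04192 * 2720 * 258 / 1000
= 29.4178 mGal

29.4178


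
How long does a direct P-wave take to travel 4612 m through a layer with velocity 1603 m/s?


t = x / V
= 4612 / 1603
= 2.8771 s

2.8771


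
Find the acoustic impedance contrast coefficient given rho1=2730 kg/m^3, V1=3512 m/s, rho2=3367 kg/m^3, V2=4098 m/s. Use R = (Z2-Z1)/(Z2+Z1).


Z1 = 2730 * 3512 = 9587760
Z2 = 3367 * 4098 = 13797966
R = (13797966 - 9587760) / (13797966 + 9587760) = 4210206 / 23385726 = 0.18

0.18


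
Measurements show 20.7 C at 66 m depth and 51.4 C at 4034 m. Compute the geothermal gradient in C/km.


dT = 51.4 - 20.7 = 30.7 C
dz = 4034 - 66 = 3968 m
gradient = dT/dz * 1000 = 30.7/3968 * 1000 = 7.7369 C/km

7.7369


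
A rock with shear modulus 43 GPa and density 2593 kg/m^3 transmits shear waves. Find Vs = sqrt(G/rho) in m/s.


Convert G to Pa: G = 43e9 Pa
Compute G/rho = 43e9 / 2593 = 16583108.3687
Vs = sqrt(16583108.3687) = 4072.24 m/s

4072.24


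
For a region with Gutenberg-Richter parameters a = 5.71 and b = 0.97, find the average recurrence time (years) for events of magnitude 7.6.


log10(N) = 5.71 - 0.97*7.6 = -1.662
N = 10^-1.662 = 0.021777
T = 1/N = 1/0.021777 = 45.9198 years

45.9198


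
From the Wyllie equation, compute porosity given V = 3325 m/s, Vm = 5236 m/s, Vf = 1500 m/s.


1/V - 1/Vm = 1/3325 - 1/5236 = 0.00010977
1/Vf - 1/Vm = 1/1500 - 1/5236 = 0.00047568
phi = 0.00010977 / 0.00047568 = 0.2308

0.2308


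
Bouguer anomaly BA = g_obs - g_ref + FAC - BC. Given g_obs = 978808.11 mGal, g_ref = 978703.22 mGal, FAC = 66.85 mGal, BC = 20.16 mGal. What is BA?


BA = g_obs - g_ref + FAC - BC
= 978808.11 - 978703.22 + 66.85 - 20.16
= 151.58 mGal

151.58


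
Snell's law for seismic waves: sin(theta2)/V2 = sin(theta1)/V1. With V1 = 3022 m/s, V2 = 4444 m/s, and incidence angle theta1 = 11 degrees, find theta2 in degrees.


sin(theta1) = sin(11 deg) = 0.190809
sin(theta2) = V2/V1 * sin(theta1) = 4444/3022 * 0.190809 = 0.280594
theta2 = arcsin(0.280594) = 16.2957 degrees

16.2957


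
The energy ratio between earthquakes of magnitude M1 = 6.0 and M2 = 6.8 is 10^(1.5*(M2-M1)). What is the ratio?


M2 - M1 = 6.8 - 6.0 = 0.8
1.5 * 0.8 = 1.2
ratio = 10^1.2 = 15.85

15.85


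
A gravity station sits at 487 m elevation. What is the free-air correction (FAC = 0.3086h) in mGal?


FAC = 0.3086 * h
= 0.3086 * 487
= 150.2882 mGal

150.2882


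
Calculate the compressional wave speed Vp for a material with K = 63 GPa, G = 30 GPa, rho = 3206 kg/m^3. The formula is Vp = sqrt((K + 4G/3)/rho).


First compute the effective modulus:
K + 4G/3 = 63e9 + 4*30e9/3 = 103000000000.0 Pa
Then divide by density:
103000000000.0 / 3206 = 32127261.3849 Pa/(kg/m^3)
Take the square root:
Vp = sqrt(32127261.3849) = 5668.09 m/s

5668.09


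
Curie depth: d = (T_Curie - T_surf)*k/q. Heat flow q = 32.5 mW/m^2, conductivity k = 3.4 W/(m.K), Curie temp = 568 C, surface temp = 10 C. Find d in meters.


T_Curie - T_surf = 568 - 10 = 558 C
Convert q to W/m^2: 32.5 mW/m^2 = 0.0325 W/m^2
d = 558 * 3.4 / 0.0325 = 58375.38 m

58375.38


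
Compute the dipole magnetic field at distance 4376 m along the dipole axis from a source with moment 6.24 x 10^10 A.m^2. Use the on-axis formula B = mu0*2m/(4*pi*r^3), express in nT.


m = 6.24 x 10^10 = 62400000000 A.m^2
2m = 124800000000 A.m^2
r^3 = 4376^3 = 83797669376
B = (4pi*10^-7) * 124800000000 / (4*pi * 83797669376) * 1e9
= 156828.305267 / 1053032569998.35 * 1e9
= 148.9302 nT

148.9302


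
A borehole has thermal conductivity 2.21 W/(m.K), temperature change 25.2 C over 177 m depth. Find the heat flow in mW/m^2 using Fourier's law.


q = k * dT / dz * 1000
= 2.21 * 25.2 / 177 * 1000
= 0.314644 * 1000
= 314.6441 mW/m^2

314.6441


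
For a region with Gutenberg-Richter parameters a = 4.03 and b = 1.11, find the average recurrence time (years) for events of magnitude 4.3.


log10(N) = 4.03 - 1.11*4.3 = -0.743
N = 10^-0.743 = 0.180717
T = 1/N = 1/0.180717 = 5.5335 years

5.5335


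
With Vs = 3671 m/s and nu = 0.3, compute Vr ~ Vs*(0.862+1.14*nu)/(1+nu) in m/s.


Numerator factor = 0.862 + 1.14*0.3 = 1.204
Denominator = 1 + 0.3 = 1.3
Vr = 3671 * 1.204 / 1.3 = 3399.91 m/s

3399.91


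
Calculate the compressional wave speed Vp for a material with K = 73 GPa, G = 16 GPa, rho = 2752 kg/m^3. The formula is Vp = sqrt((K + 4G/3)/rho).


First compute the effective modulus:
K + 4G/3 = 73e9 + 4*16e9/3 = 94333333333.33 Pa
Then divide by density:
94333333333.33 / 2752 = 34278100.7752 Pa/(kg/m^3)
Take the square root:
Vp = sqrt(34278100.7752) = 5854.75 m/s

5854.75


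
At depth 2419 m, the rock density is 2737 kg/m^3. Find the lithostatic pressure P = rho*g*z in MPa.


P = rho * g * z / 1e6
= 2737 * 9.81 * 2419 / 1e6
= 64950077.43 / 1e6
= 64.9501 MPa

64.9501


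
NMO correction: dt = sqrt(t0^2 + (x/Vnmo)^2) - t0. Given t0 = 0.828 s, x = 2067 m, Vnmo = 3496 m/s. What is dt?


x/Vnmo = 2067/3496 = 0.591247
(x/Vnmo)^2 = 0.349573
t0^2 = 0.685584
sqrt(0.685584 + 0.349573) = 1.017427
dt = 1.017427 - 0.828 = 0.189427

0.189427


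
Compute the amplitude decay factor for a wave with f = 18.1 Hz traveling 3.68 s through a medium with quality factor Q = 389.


pi*f*t/Q = pi*18.1*3.68/389 = 0.537931
A/A0 = exp(-0.537931) = 0.583955

0.583955


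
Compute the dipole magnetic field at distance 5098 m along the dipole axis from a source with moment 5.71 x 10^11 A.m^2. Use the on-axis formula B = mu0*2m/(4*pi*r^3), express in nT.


m = 5.71 x 10^11 = 571000000000 A.m^2
2m = 1142000000000 A.m^2
r^3 = 5098^3 = 132495001192
B = (4pi*10^-7) * 1142000000000 / (4*pi * 132495001192) * 1e9
= 1435079.52416 / 1664981289528.63 * 1e9
= 861.9193 nT

861.9193


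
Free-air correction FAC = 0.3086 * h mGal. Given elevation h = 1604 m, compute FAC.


FAC = 0.3086 * h
= 0.3086 * 1604
= 494.9944 mGal

494.9944


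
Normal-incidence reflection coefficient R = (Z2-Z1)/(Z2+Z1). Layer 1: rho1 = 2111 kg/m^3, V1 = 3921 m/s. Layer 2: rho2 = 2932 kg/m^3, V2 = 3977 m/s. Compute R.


Z1 = 2111 * 3921 = 8277231
Z2 = 2932 * 3977 = 11660564
R = (11660564 - 8277231) / (11660564 + 8277231) = 3383333 / 19937795 = 0.1697

0.1697


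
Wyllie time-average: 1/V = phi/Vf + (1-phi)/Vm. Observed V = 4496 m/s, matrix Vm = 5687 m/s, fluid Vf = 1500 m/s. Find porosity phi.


1/V - 1/Vm = 1/4496 - 1/5687 = 4.658e-05
1/Vf - 1/Vm = 1/1500 - 1/5687 = 0.00049083
phi = 4.658e-05 / 0.00049083 = 0.0949

0.0949


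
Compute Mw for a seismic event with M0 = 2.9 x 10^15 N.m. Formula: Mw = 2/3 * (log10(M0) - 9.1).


log10(M0) = log10(2.9 x 10^15) = 15.4624
Mw = 2/3 * (15.4624 - 9.1)
= 2/3 * 6.3624
= 4.24

4.24


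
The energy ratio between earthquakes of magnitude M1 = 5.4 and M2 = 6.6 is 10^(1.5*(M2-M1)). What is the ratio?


M2 - M1 = 6.6 - 5.4 = 1.2
1.5 * 1.2 = 1.8
ratio = 10^1.8 = 63.1

63.1


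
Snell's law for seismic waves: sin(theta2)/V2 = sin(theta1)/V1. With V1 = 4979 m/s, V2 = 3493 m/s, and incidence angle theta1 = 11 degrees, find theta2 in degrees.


sin(theta1) = sin(11 deg) = 0.190809
sin(theta2) = V2/V1 * sin(theta1) = 3493/4979 * 0.190809 = 0.133861
theta2 = arcsin(0.133861) = 7.6928 degrees

7.6928


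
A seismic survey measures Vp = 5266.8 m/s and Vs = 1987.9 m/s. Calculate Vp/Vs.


Vp/Vs = 5266.8 / 1987.9
= 2.6494

2.6494


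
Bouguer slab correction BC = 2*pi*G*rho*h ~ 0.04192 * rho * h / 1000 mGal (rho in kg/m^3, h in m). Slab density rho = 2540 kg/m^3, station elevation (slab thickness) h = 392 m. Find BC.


BC = 0.04192 * rho * h / 1000
= 0.04192 * 2540 * 392 / 1000
= 41.7389 mGal

41.7389


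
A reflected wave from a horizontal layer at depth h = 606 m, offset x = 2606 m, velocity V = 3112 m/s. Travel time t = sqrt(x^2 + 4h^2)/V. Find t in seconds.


x^2 + 4h^2 = 2606^2 + 4*606^2 = 6791236 + 1468944 = 8260180
sqrt(8260180) = 2874.0529
t = 2874.0529 / 3112 = 0.9235 s

0.9235


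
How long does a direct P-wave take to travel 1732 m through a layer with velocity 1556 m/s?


t = x / V
= 1732 / 1556
= 1.1131 s

1.1131


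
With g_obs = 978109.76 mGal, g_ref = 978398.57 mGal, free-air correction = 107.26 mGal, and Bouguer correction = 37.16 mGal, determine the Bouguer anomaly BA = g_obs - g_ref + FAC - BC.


BA = g_obs - g_ref + FAC - BC
= 978109.76 - 978398.57 + 107.26 - 37.16
= -218.71 mGal

-218.71


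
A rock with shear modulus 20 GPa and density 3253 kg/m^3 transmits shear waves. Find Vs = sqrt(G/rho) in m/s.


Convert G to Pa: G = 20e9 Pa
Compute G/rho = 20e9 / 3253 = 6148170.9192
Vs = sqrt(6148170.9192) = 2479.55 m/s

2479.55


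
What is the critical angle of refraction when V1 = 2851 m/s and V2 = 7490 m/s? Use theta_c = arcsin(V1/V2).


V1/V2 = 2851/7490 = 0.380641
theta_c = arcsin(0.380641) = 22.3734 degrees

22.3734


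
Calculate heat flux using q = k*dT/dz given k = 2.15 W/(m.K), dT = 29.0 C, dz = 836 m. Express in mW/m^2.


q = k * dT / dz * 1000
= 2.15 * 29.0 / 836 * 1000
= 0.074581 * 1000
= 74.5813 mW/m^2

74.5813


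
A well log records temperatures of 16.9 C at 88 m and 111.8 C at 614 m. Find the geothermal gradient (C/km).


dT = 111.8 - 16.9 = 94.9 C
dz = 614 - 88 = 526 m
gradient = dT/dz * 1000 = 94.9/526 * 1000 = 180.4183 C/km

180.4183


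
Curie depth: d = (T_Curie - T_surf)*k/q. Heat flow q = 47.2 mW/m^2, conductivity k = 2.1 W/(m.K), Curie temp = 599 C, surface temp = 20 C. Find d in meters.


T_Curie - T_surf = 599 - 20 = 579 C
Convert q to W/m^2: 47.2 mW/m^2 = 0.0472 W/m^2
d = 579 * 2.1 / 0.0472 = 25760.59 m

25760.59


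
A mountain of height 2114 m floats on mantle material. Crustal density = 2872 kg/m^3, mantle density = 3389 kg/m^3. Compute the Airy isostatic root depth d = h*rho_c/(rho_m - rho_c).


rho_m - rho_c = 3389 - 2872 = 517
d = 2114 * 2872 / 517
= 6071408 / 517
= 11743.54 m

11743.54


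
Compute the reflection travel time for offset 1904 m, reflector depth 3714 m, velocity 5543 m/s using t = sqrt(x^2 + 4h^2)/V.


x^2 + 4h^2 = 1904^2 + 4*3714^2 = 3625216 + 55175184 = 58800400
sqrt(58800400) = 7668.1419
t = 7668.1419 / 5543 = 1.3834 s

1.3834


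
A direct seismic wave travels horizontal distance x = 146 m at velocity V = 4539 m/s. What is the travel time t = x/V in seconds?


t = x / V
= 146 / 4539
= 0.0322 s

0.0322


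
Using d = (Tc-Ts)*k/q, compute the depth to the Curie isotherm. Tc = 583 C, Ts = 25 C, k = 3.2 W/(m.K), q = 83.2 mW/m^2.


T_Curie - T_surf = 583 - 25 = 558 C
Convert q to W/m^2: 83.2 mW/m^2 = 0.0832 W/m^2
d = 558 * 3.2 / 0.0832 = 21461.54 m

21461.54


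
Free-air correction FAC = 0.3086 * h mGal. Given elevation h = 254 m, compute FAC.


FAC = 0.3086 * h
= 0.3086 * 254
= 78.3844 mGal

78.3844


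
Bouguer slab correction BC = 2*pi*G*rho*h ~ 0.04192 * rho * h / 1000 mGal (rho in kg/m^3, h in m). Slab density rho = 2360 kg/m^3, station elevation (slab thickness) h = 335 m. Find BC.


BC = 0.04192 * rho * h / 1000
= 0.04192 * 2360 * 335 / 1000
= 33.142 mGal

33.142


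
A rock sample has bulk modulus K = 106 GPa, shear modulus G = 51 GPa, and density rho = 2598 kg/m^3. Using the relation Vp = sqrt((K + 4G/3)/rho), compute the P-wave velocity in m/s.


First compute the effective modulus:
K + 4G/3 = 106e9 + 4*51e9/3 = 174000000000.0 Pa
Then divide by density:
174000000000.0 / 2598 = 66974595.843 Pa/(kg/m^3)
Take the square root:
Vp = sqrt(66974595.843) = 8183.8 m/s

8183.8


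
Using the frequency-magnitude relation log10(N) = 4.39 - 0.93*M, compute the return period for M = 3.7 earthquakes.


log10(N) = 4.39 - 0.93*3.7 = 0.949
N = 10^0.949 = 8.892011
T = 1/N = 1/8.892011 = 0.1125 years

0.1125


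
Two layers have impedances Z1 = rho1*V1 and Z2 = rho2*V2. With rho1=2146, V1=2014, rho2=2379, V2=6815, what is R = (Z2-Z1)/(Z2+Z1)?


Z1 = 2146 * 2014 = 4322044
Z2 = 2379 * 6815 = 16212885
R = (16212885 - 4322044) / (16212885 + 4322044) = 11890841 / 20534929 = 0.5791

0.5791


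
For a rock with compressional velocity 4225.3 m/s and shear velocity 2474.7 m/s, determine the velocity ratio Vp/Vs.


Vp/Vs = 4225.3 / 2474.7
= 1.7074

1.7074


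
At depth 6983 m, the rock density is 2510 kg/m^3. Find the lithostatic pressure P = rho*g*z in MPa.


P = rho * g * z / 1e6
= 2510 * 9.81 * 6983 / 1e6
= 171943107.3 / 1e6
= 171.9431 MPa

171.9431


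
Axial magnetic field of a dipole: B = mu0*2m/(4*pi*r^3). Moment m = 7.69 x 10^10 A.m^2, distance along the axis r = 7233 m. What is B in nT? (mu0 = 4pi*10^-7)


m = 7.69 x 10^10 = 76900000000 A.m^2
2m = 153800000000 A.m^2
r^3 = 7233^3 = 378403718337
B = (4pi*10^-7) * 153800000000 / (4*pi * 378403718337) * 1e9
= 193270.780049 / 4755161366474.32 * 1e9
= 40.6444 nT

40.6444


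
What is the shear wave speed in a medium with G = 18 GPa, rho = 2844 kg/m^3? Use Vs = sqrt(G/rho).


Convert G to Pa: G = 18e9 Pa
Compute G/rho = 18e9 / 2844 = 6329113.9241
Vs = sqrt(6329113.9241) = 2515.77 m/s

2515.77


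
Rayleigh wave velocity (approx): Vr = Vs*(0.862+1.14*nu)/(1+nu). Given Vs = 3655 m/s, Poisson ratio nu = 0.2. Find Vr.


Numerator factor = 0.862 + 1.14*0.2 = 1.09
Denominator = 1 + 0.2 = 1.2
Vr = 3655 * 1.09 / 1.2 = 3319.96 m/s

3319.96


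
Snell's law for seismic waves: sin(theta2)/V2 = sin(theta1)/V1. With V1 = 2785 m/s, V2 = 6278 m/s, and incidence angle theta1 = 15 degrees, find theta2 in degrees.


sin(theta1) = sin(15 deg) = 0.258819
sin(theta2) = V2/V1 * sin(theta1) = 6278/2785 * 0.258819 = 0.583435
theta2 = arcsin(0.583435) = 35.6925 degrees

35.6925


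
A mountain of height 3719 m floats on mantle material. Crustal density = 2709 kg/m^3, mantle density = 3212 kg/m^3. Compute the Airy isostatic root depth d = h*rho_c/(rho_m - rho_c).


rho_m - rho_c = 3212 - 2709 = 503
d = 3719 * 2709 / 503
= 10074771 / 503
= 20029.37 m

20029.37


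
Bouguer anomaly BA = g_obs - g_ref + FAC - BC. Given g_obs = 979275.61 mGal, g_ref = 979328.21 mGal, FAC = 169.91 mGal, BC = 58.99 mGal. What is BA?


BA = g_obs - g_ref + FAC - BC
= 979275.61 - 979328.21 + 169.91 - 58.99
= 58.32 mGal

58.32


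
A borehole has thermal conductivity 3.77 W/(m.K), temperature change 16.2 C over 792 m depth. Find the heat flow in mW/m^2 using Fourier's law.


q = k * dT / dz * 1000
= 3.77 * 16.2 / 792 * 1000
= 0.077114 * 1000
= 77.1136 mW/m^2

77.1136


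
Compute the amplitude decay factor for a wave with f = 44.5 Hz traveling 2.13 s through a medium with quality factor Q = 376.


pi*f*t/Q = pi*44.5*2.13/376 = 0.791957
A/A0 = exp(-0.791957) = 0.452957

0.452957


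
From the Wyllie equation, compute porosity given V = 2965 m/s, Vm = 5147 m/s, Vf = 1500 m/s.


1/V - 1/Vm = 1/2965 - 1/5147 = 0.00014298
1/Vf - 1/Vm = 1/1500 - 1/5147 = 0.00047238
phi = 0.00014298 / 0.00047238 = 0.3027

0.3027


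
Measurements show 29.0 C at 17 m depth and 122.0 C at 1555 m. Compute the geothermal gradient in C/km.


dT = 122.0 - 29.0 = 93.0 C
dz = 1555 - 17 = 1538 m
gradient = dT/dz * 1000 = 93.0/1538 * 1000 = 60.4681 C/km

60.4681


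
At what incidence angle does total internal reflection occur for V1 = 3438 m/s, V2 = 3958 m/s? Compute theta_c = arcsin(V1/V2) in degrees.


V1/V2 = 3438/3958 = 0.868621
theta_c = arcsin(0.868621) = 60.2987 degrees

60.2987


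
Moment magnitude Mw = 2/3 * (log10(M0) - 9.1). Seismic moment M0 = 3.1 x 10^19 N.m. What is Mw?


log10(M0) = log10(3.1 x 10^19) = 19.4914
Mw = 2/3 * (19.4914 - 9.1)
= 2/3 * 10.3914
= 6.93

6.93


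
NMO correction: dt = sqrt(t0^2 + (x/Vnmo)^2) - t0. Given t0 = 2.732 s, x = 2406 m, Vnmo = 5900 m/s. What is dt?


x/Vnmo = 2406/5900 = 0.407797
(x/Vnmo)^2 = 0.166298
t0^2 = 7.463824
sqrt(7.463824 + 0.166298) = 2.762268
dt = 2.762268 - 2.732 = 0.030268

0.030268


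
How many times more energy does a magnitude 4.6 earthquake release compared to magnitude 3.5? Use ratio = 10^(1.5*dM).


M2 - M1 = 4.6 - 3.5 = 1.1
1.5 * 1.1 = 1.65
ratio = 10^1.65 = 44.67

44.67


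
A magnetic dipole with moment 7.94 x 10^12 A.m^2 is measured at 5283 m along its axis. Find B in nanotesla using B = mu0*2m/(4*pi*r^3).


m = 7.94 x 10^12 = 7940000000000 A.m^2
2m = 15880000000000 A.m^2
r^3 = 5283^3 = 147449000187
B = (4pi*10^-7) * 15880000000000 / (4*pi * 147449000187) * 1e9
= 19955396.535602 / 1852898783066.56 * 1e9
= 10769.8255 nT

10769.8255


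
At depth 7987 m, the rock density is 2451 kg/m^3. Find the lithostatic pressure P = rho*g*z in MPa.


P = rho * g * z / 1e6
= 2451 * 9.81 * 7987 / 1e6
= 192041903.97 / 1e6
= 192.0419 MPa

192.0419


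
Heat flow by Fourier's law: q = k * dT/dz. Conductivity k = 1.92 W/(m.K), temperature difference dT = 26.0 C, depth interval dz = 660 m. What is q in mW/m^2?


q = k * dT / dz * 1000
= 1.92 * 26.0 / 660 * 1000
= 0.075636 * 1000
= 75.6364 mW/m^2

75.6364


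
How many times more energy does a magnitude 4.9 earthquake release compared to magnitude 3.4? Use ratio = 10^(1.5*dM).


M2 - M1 = 4.9 - 3.4 = 1.5
1.5 * 1.5 = 2.25
ratio = 10^2.25 = 177.83

177.83


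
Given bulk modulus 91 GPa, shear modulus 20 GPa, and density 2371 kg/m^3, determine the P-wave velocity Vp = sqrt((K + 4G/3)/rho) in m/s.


First compute the effective modulus:
K + 4G/3 = 91e9 + 4*20e9/3 = 117666666666.67 Pa
Then divide by density:
117666666666.67 / 2371 = 49627442.7105 Pa/(kg/m^3)
Take the square root:
Vp = sqrt(49627442.7105) = 7044.67 m/s

7044.67


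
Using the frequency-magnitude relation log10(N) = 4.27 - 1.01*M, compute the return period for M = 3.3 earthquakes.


log10(N) = 4.27 - 1.01*3.3 = 0.937
N = 10^0.937 = 8.649679
T = 1/N = 1/8.649679 = 0.1156 years

0.1156


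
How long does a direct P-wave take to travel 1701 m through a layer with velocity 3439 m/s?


t = x / V
= 1701 / 3439
= 0.4946 s

0.4946


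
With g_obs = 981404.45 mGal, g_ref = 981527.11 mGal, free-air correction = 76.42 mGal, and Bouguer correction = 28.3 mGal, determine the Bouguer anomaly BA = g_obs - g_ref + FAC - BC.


BA = g_obs - g_ref + FAC - BC
= 981404.45 - 981527.11 + 76.42 - 28.3
= -74.54 mGal

-74.54


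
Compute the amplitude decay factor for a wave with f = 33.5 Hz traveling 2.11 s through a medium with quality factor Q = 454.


pi*f*t/Q = pi*33.5*2.11/454 = 0.489127
A/A0 = exp(-0.489127) = 0.613162

0.613162


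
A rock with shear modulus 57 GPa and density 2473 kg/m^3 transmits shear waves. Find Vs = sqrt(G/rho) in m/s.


Convert G to Pa: G = 57e9 Pa
Compute G/rho = 57e9 / 2473 = 23048928.427
Vs = sqrt(23048928.427) = 4800.93 m/s

4800.93


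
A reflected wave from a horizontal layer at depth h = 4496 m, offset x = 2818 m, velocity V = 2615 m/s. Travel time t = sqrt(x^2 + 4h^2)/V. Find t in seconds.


x^2 + 4h^2 = 2818^2 + 4*4496^2 = 7941124 + 80856064 = 88797188
sqrt(88797188) = 9423.226
t = 9423.226 / 2615 = 3.6035 s

3.6035


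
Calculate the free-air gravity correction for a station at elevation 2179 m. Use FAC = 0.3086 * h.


FAC = 0.3086 * h
= 0.3086 * 2179
= 672.4394 mGal

672.4394


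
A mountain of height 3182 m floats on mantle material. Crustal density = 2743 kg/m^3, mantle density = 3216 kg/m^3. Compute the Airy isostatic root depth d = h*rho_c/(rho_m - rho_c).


rho_m - rho_c = 3216 - 2743 = 473
d = 3182 * 2743 / 473
= 8728226 / 473
= 18452.91 m

18452.91


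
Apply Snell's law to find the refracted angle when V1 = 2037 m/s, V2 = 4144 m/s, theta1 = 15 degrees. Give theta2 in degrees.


sin(theta1) = sin(15 deg) = 0.258819
sin(theta2) = V2/V1 * sin(theta1) = 4144/2037 * 0.258819 = 0.526532
theta2 = arcsin(0.526532) = 31.7714 degrees

31.7714


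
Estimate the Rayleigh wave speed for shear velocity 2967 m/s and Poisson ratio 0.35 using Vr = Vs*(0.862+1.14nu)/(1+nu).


Numerator factor = 0.862 + 1.14*0.35 = 1.261
Denominator = 1 + 0.35 = 1.35
Vr = 2967 * 1.261 / 1.35 = 2771.4 m/s

2771.4


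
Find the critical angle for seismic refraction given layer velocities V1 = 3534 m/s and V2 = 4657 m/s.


V1/V2 = 3534/4657 = 0.758858
theta_c = arcsin(0.758858) = 49.3636 degrees

49.3636


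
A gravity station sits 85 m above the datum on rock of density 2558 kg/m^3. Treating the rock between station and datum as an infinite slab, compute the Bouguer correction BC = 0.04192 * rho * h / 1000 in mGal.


BC = 0.04192 * rho * h / 1000
= 0.04192 * 2558 * 85 / 1000
= 9.1147 mGal

9.1147


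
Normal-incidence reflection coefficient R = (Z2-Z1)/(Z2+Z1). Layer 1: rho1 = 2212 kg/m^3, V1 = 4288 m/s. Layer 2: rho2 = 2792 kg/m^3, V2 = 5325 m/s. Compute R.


Z1 = 2212 * 4288 = 9485056
Z2 = 2792 * 5325 = 14867400
R = (14867400 - 9485056) / (14867400 + 9485056) = 5382344 / 24352456 = 0.221

0.221


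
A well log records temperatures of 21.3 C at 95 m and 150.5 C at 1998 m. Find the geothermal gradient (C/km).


dT = 150.5 - 21.3 = 129.2 C
dz = 1998 - 95 = 1903 m
gradient = dT/dz * 1000 = 129.2/1903 * 1000 = 67.8928 C/km

67.8928
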